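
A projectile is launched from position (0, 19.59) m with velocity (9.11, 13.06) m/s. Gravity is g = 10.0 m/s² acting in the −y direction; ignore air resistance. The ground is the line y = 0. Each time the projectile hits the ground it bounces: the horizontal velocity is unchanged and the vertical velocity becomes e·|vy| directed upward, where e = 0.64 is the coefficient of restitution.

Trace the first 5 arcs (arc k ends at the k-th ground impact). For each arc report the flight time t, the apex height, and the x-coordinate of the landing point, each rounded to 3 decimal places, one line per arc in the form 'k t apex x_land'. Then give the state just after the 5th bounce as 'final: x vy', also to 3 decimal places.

1 3.677 28.118 33.501
2 3.035 11.517 61.154
3 1.943 4.717 78.852
4 1.243 1.932 90.178
5 0.796 0.791 97.427
final: 97.427 2.546

Arc 1: start y=19.590, vy=13.060 → t=3.677, apex=28.118, x_land=33.501, impact vy=-23.714
  bounce: vy ← 0.64·23.714 = 15.177
Arc 2: start y=0.000, vy=15.177 → t=3.035, apex=11.517, x_land=61.154, impact vy=-15.177
  bounce: vy ← 0.64·15.177 = 9.713
Arc 3: start y=0.000, vy=9.713 → t=1.943, apex=4.717, x_land=78.852, impact vy=-9.713
  bounce: vy ← 0.64·9.713 = 6.217
Arc 4: start y=0.000, vy=6.217 → t=1.243, apex=1.932, x_land=90.178, impact vy=-6.217
  bounce: vy ← 0.64·6.217 = 3.979
Arc 5: start y=0.000, vy=3.979 → t=0.796, apex=0.791, x_land=97.427, impact vy=-3.979
  bounce: vy ← 0.64·3.979 = 2.546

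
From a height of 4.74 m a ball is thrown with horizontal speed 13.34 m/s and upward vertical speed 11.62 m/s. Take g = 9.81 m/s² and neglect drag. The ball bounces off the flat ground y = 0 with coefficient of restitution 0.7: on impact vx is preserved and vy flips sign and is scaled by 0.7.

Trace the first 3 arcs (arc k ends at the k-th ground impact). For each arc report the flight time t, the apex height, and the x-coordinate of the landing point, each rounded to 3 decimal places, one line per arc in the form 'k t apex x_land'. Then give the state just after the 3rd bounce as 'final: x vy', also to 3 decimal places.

1 2.724 11.622 36.335
2 2.155 5.695 65.083
3 1.509 2.790 85.207
final: 85.207 5.179

Arc 1: start y=4.740, vy=11.620 → t=2.724, apex=11.622, x_land=36.335, impact vy=-15.100
  bounce: vy ← 0.7·15.100 = 10.570
Arc 2: start y=0.000, vy=10.570 → t=2.155, apex=5.695, x_land=65.083, impact vy=-10.570
  bounce: vy ← 0.7·10.570 = 7.399
Arc 3: start y=0.000, vy=7.399 → t=1.509, apex=2.790, x_land=85.207, impact vy=-7.399
  bounce: vy ← 0.7·7.399 = 5.179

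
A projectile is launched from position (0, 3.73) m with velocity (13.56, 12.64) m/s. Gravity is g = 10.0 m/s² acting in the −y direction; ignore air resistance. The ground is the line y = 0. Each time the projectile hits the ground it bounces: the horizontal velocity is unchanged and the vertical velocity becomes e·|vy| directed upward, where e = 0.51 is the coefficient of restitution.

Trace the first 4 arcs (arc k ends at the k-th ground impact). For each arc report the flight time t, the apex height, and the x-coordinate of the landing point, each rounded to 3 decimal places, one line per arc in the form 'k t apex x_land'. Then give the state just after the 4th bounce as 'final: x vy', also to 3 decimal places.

Arc 1: start y=3.730, vy=12.640 → t=2.795, apex=11.718, x_land=37.899, impact vy=-15.309
  bounce: vy ← 0.51·15.309 = 7.808
Arc 2: start y=0.000, vy=7.808 → t=1.562, apex=3.048, x_land=59.073, impact vy=-7.808
  bounce: vy ← 0.51·7.808 = 3.982
Arc 3: start y=0.000, vy=3.982 → t=0.796, apex=0.793, x_land=69.872, impact vy=-3.982
  bounce: vy ← 0.51·3.982 = 2.031
Arc 4: start y=0.000, vy=2.031 → t=0.406, apex=0.206, x_land=75.380, impact vy=-2.031
  bounce: vy ← 0.51·2.031 = 1.036

1 2.795 11.718 37.899
2 1.562 3.048 59.073
3 0.796 0.793 69.872
4 0.406 0.206 75.380
final: 75.380 1.036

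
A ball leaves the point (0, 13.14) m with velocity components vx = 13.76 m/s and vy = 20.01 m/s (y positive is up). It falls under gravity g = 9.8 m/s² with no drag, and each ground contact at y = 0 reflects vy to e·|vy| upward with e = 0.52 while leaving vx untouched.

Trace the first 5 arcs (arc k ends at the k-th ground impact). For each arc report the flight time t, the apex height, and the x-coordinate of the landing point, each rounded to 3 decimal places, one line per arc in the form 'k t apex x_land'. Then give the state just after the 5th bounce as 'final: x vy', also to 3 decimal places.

Arc 1: start y=13.140, vy=20.010 → t=4.659, apex=33.569, x_land=64.111, impact vy=-25.650
  bounce: vy ← 0.52·25.650 = 13.338
Arc 2: start y=0.000, vy=13.338 → t=2.722, apex=9.077, x_land=101.567, impact vy=-13.338
  bounce: vy ← 0.52·13.338 = 6.936
Arc 3: start y=0.000, vy=6.936 → t=1.415, apex=2.454, x_land=121.044, impact vy=-6.936
  bounce: vy ← 0.52·6.936 = 3.607
Arc 4: start y=0.000, vy=3.607 → t=0.736, apex=0.664, x_land=131.172, impact vy=-3.607
  bounce: vy ← 0.52·3.607 = 1.875
Arc 5: start y=0.000, vy=1.875 → t=0.383, apex=0.179, x_land=136.439, impact vy=-1.875
  bounce: vy ← 0.52·1.875 = 0.975

1 4.659 33.569 64.111
2 2.722 9.077 101.567
3 1.415 2.454 121.044
4 0.736 0.664 131.172
5 0.383 0.179 136.439
final: 136.439 0.975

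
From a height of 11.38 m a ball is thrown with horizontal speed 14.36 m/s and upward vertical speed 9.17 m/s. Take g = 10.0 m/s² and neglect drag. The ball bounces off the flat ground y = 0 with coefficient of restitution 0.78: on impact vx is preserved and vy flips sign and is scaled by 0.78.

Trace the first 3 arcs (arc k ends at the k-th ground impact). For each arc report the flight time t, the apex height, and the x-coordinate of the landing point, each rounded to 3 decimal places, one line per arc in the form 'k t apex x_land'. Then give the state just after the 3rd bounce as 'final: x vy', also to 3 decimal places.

1 2.682 15.584 38.520
2 2.754 9.482 78.070
3 2.148 5.769 108.918
final: 108.918 8.378

Arc 1: start y=11.380, vy=9.170 → t=2.682, apex=15.584, x_land=38.520, impact vy=-17.655
  bounce: vy ← 0.78·17.655 = 13.771
Arc 2: start y=0.000, vy=13.771 → t=2.754, apex=9.482, x_land=78.070, impact vy=-13.771
  bounce: vy ← 0.78·13.771 = 10.741
Arc 3: start y=0.000, vy=10.741 → t=2.148, apex=5.769, x_land=108.918, impact vy=-10.741
  bounce: vy ← 0.78·10.741 = 8.378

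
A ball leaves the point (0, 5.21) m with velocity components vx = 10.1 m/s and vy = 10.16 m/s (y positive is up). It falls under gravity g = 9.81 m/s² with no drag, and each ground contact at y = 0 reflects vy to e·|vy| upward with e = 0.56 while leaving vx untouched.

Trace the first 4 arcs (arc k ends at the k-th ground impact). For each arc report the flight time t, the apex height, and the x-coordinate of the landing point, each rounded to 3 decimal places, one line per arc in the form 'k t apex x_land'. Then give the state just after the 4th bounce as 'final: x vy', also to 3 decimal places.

1 2.497 10.471 25.217
2 1.636 3.284 41.745
3 0.916 1.030 51.001
4 0.513 0.323 56.184
final: 56.184 1.410

Arc 1: start y=5.210, vy=10.160 → t=2.497, apex=10.471, x_land=25.217, impact vy=-14.333
  bounce: vy ← 0.56·14.333 = 8.027
Arc 2: start y=0.000, vy=8.027 → t=1.636, apex=3.284, x_land=41.745, impact vy=-8.027
  bounce: vy ← 0.56·8.027 = 4.495
Arc 3: start y=0.000, vy=4.495 → t=0.916, apex=1.030, x_land=51.001, impact vy=-4.495
  bounce: vy ← 0.56·4.495 = 2.517
Arc 4: start y=0.000, vy=2.517 → t=0.513, apex=0.323, x_land=56.184, impact vy=-2.517
  bounce: vy ← 0.56·2.517 = 1.410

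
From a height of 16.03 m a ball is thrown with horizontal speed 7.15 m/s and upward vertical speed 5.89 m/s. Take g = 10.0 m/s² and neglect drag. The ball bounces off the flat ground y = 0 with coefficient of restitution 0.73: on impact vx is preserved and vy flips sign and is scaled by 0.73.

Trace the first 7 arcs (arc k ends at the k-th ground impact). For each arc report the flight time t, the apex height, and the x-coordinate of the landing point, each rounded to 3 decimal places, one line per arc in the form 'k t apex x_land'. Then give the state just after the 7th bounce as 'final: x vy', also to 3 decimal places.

1 2.474 17.765 17.689
2 2.752 9.467 37.365
3 2.009 5.045 51.729
4 1.467 2.688 62.215
5 1.071 1.433 69.869
6 0.782 0.763 75.457
7 0.571 0.407 79.536
final: 79.536 2.082

Arc 1: start y=16.030, vy=5.890 → t=2.474, apex=17.765, x_land=17.689, impact vy=-18.849
  bounce: vy ← 0.73·18.849 = 13.760
Arc 2: start y=0.000, vy=13.760 → t=2.752, apex=9.467, x_land=37.365, impact vy=-13.760
  bounce: vy ← 0.73·13.760 = 10.045
Arc 3: start y=0.000, vy=10.045 → t=2.009, apex=5.045, x_land=51.729, impact vy=-10.045
  bounce: vy ← 0.73·10.045 = 7.333
Arc 4: start y=0.000, vy=7.333 → t=1.467, apex=2.688, x_land=62.215, impact vy=-7.333
  bounce: vy ← 0.73·7.333 = 5.353
Arc 5: start y=0.000, vy=5.353 → t=1.071, apex=1.433, x_land=69.869, impact vy=-5.353
  bounce: vy ← 0.73·5.353 = 3.908
Arc 6: start y=0.000, vy=3.908 → t=0.782, apex=0.763, x_land=75.457, impact vy=-3.908
  bounce: vy ← 0.73·3.908 = 2.853
Arc 7: start y=0.000, vy=2.853 → t=0.571, apex=0.407, x_land=79.536, impact vy=-2.853
  bounce: vy ← 0.73·2.853 = 2.082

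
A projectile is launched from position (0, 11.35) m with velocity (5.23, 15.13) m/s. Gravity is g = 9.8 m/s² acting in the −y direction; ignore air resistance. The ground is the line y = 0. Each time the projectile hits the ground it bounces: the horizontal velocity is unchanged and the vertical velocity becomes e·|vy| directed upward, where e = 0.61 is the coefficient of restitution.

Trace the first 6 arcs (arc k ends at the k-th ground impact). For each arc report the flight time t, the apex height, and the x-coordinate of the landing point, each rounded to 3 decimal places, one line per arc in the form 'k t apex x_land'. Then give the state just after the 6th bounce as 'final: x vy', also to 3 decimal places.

Arc 1: start y=11.350, vy=15.130 → t=3.712, apex=23.029, x_land=19.413, impact vy=-21.246
  bounce: vy ← 0.61·21.246 = 12.960
Arc 2: start y=0.000, vy=12.960 → t=2.645, apex=8.569, x_land=33.245, impact vy=-12.960
  bounce: vy ← 0.61·12.960 = 7.905
Arc 3: start y=0.000, vy=7.905 → t=1.613, apex=3.189, x_land=41.683, impact vy=-7.905
  bounce: vy ← 0.61·7.905 = 4.822
Arc 4: start y=0.000, vy=4.822 → t=0.984, apex=1.186, x_land=46.830, impact vy=-4.822
  bounce: vy ← 0.61·4.822 = 2.942
Arc 5: start y=0.000, vy=2.942 → t=0.600, apex=0.441, x_land=49.970, impact vy=-2.942
  bounce: vy ← 0.61·2.942 = 1.794
Arc 6: start y=0.000, vy=1.794 → t=0.366, apex=0.164, x_land=51.885, impact vy=-1.794
  bounce: vy ← 0.61·1.794 = 1.095

1 3.712 23.029 19.413
2 2.645 8.569 33.245
3 1.613 3.189 41.683
4 0.984 1.186 46.830
5 0.600 0.441 49.970
6 0.366 0.164 51.885
final: 51.885 1.095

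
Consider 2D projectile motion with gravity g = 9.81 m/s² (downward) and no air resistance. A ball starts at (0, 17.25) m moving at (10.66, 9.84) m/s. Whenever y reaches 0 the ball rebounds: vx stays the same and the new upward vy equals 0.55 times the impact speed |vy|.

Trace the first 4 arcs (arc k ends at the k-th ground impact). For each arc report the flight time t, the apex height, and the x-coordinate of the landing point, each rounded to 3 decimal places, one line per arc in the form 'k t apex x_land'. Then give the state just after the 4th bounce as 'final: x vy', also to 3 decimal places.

Arc 1: start y=17.250, vy=9.840 → t=3.130, apex=22.185, x_land=33.363, impact vy=-20.863
  bounce: vy ← 0.55·20.863 = 11.475
Arc 2: start y=0.000, vy=11.475 → t=2.339, apex=6.711, x_land=58.301, impact vy=-11.475
  bounce: vy ← 0.55·11.475 = 6.311
Arc 3: start y=0.000, vy=6.311 → t=1.287, apex=2.030, x_land=72.017, impact vy=-6.311
  bounce: vy ← 0.55·6.311 = 3.471
Arc 4: start y=0.000, vy=3.471 → t=0.708, apex=0.614, x_land=79.561, impact vy=-3.471
  bounce: vy ← 0.55·3.471 = 1.909

1 3.130 22.185 33.363
2 2.339 6.711 58.301
3 1.287 2.030 72.017
4 0.708 0.614 79.561
final: 79.561 1.909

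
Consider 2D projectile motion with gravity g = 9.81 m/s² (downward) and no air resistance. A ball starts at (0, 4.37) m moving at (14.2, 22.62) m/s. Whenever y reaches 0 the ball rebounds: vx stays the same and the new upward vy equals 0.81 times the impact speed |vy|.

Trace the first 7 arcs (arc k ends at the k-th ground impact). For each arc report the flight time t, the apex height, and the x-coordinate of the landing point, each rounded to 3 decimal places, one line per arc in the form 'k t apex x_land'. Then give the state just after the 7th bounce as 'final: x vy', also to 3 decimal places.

1 4.797 30.449 68.122
2 4.036 19.977 125.437
3 3.269 13.107 171.862
4 2.648 8.600 209.467
5 2.145 5.642 239.926
6 1.737 3.702 264.598
7 1.407 2.429 284.583
final: 284.583 5.592

Arc 1: start y=4.370, vy=22.620 → t=4.797, apex=30.449, x_land=68.122, impact vy=-24.442
  bounce: vy ← 0.81·24.442 = 19.798
Arc 2: start y=0.000, vy=19.798 → t=4.036, apex=19.977, x_land=125.437, impact vy=-19.798
  bounce: vy ← 0.81·19.798 = 16.036
Arc 3: start y=0.000, vy=16.036 → t=3.269, apex=13.107, x_land=171.862, impact vy=-16.036
  bounce: vy ← 0.81·16.036 = 12.989
Arc 4: start y=0.000, vy=12.989 → t=2.648, apex=8.600, x_land=209.467, impact vy=-12.989
  bounce: vy ← 0.81·12.989 = 10.521
Arc 5: start y=0.000, vy=10.521 → t=2.145, apex=5.642, x_land=239.926, impact vy=-10.521
  bounce: vy ← 0.81·10.521 = 8.522
Arc 6: start y=0.000, vy=8.522 → t=1.737, apex=3.702, x_land=264.598, impact vy=-8.522
  bounce: vy ← 0.81·8.522 = 6.903
Arc 7: start y=0.000, vy=6.903 → t=1.407, apex=2.429, x_land=284.583, impact vy=-6.903
  bounce: vy ← 0.81·6.903 = 5.592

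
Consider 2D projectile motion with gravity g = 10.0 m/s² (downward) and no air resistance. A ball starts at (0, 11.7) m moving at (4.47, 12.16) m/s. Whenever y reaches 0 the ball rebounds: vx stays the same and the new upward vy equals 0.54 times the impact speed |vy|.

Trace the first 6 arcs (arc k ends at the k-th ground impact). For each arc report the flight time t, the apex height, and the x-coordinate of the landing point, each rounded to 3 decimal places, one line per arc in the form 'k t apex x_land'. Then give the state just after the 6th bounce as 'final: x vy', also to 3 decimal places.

Arc 1: start y=11.700, vy=12.160 → t=3.170, apex=19.093, x_land=14.171, impact vy=-19.541
  bounce: vy ← 0.54·19.541 = 10.552
Arc 2: start y=0.000, vy=10.552 → t=2.110, apex=5.568, x_land=23.604, impact vy=-10.552
  bounce: vy ← 0.54·10.552 = 5.698
Arc 3: start y=0.000, vy=5.698 → t=1.140, apex=1.624, x_land=28.699, impact vy=-5.698
  bounce: vy ← 0.54·5.698 = 3.077
Arc 4: start y=0.000, vy=3.077 → t=0.615, apex=0.473, x_land=31.449, impact vy=-3.077
  bounce: vy ← 0.54·3.077 = 1.662
Arc 5: start y=0.000, vy=1.662 → t=0.332, apex=0.138, x_land=32.935, impact vy=-1.662
  bounce: vy ← 0.54·1.662 = 0.897
Arc 6: start y=0.000, vy=0.897 → t=0.179, apex=0.040, x_land=33.737, impact vy=-0.897
  bounce: vy ← 0.54·0.897 = 0.485

1 3.170 19.093 14.171
2 2.110 5.568 23.604
3 1.140 1.624 28.699
4 0.615 0.473 31.449
5 0.332 0.138 32.935
6 0.179 0.040 33.737
final: 33.737 0.485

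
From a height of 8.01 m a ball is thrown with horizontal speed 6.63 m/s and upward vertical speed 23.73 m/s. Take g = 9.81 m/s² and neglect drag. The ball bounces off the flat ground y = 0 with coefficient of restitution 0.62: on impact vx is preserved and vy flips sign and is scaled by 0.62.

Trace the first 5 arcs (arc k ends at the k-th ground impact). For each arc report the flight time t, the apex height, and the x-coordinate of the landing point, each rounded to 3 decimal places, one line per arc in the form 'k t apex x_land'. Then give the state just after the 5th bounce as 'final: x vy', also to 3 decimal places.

1 5.155 36.711 34.176
2 3.392 14.112 56.667
3 2.103 5.425 70.612
4 1.304 2.085 79.257
5 0.808 0.802 84.618
final: 84.618 2.459

Arc 1: start y=8.010, vy=23.730 → t=5.155, apex=36.711, x_land=34.176, impact vy=-26.838
  bounce: vy ← 0.62·26.838 = 16.639
Arc 2: start y=0.000, vy=16.639 → t=3.392, apex=14.112, x_land=56.667, impact vy=-16.639
  bounce: vy ← 0.62·16.639 = 10.316
Arc 3: start y=0.000, vy=10.316 → t=2.103, apex=5.425, x_land=70.612, impact vy=-10.316
  bounce: vy ← 0.62·10.316 = 6.396
Arc 4: start y=0.000, vy=6.396 → t=1.304, apex=2.085, x_land=79.257, impact vy=-6.396
  bounce: vy ← 0.62·6.396 = 3.966
Arc 5: start y=0.000, vy=3.966 → t=0.808, apex=0.802, x_land=84.618, impact vy=-3.966
  bounce: vy ← 0.62·3.966 = 2.459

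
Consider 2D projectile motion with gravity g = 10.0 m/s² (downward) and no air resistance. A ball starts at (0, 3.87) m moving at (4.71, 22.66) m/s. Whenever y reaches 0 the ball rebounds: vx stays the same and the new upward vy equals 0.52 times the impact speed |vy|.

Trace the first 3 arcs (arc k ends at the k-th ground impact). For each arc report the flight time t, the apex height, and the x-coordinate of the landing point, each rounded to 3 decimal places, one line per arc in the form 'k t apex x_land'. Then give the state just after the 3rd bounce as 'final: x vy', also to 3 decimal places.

1 4.697 29.544 22.122
2 2.528 7.989 34.029
3 1.315 2.160 40.221
final: 40.221 3.418

Arc 1: start y=3.870, vy=22.660 → t=4.697, apex=29.544, x_land=22.122, impact vy=-24.308
  bounce: vy ← 0.52·24.308 = 12.640
Arc 2: start y=0.000, vy=12.640 → t=2.528, apex=7.989, x_land=34.029, impact vy=-12.640
  bounce: vy ← 0.52·12.640 = 6.573
Arc 3: start y=0.000, vy=6.573 → t=1.315, apex=2.160, x_land=40.221, impact vy=-6.573
  bounce: vy ← 0.52·6.573 = 3.418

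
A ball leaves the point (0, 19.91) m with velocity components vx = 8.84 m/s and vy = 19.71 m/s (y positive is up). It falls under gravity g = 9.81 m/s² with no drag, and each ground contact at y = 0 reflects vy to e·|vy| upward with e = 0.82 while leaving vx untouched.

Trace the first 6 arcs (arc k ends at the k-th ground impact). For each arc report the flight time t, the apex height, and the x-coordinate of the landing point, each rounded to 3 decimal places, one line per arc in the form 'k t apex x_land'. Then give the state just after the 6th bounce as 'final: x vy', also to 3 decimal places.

Arc 1: start y=19.910, vy=19.710 → t=4.855, apex=39.710, x_land=42.914, impact vy=-27.913
  bounce: vy ← 0.82·27.913 = 22.888
Arc 2: start y=0.000, vy=22.888 → t=4.666, apex=26.701, x_land=84.164, impact vy=-22.888
  bounce: vy ← 0.82·22.888 = 18.768
Arc 3: start y=0.000, vy=18.768 → t=3.826, apex=17.954, x_land=117.990, impact vy=-18.768
  bounce: vy ← 0.82·18.768 = 15.390
Arc 4: start y=0.000, vy=15.390 → t=3.138, apex=12.072, x_land=145.726, impact vy=-15.390
  bounce: vy ← 0.82·15.390 = 12.620
Arc 5: start y=0.000, vy=12.620 → t=2.573, apex=8.117, x_land=168.471, impact vy=-12.620
  bounce: vy ← 0.82·12.620 = 10.348
Arc 6: start y=0.000, vy=10.348 → t=2.110, apex=5.458, x_land=187.121, impact vy=-10.348
  bounce: vy ← 0.82·10.348 = 8.486

1 4.855 39.710 42.914
2 4.666 26.701 84.164
3 3.826 17.954 117.990
4 3.138 12.072 145.726
5 2.573 8.117 168.471
6 2.110 5.458 187.121
final: 187.121 8.486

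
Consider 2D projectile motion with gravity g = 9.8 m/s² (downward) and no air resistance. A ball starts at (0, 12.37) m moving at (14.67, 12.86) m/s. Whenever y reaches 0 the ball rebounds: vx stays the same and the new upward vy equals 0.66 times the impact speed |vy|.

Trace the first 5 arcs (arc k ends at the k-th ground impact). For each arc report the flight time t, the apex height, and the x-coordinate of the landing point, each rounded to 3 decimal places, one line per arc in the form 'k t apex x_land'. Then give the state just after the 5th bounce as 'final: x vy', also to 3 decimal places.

Arc 1: start y=12.370, vy=12.860 → t=3.373, apex=20.808, x_land=49.481, impact vy=-20.195
  bounce: vy ← 0.66·20.195 = 13.329
Arc 2: start y=0.000, vy=13.329 → t=2.720, apex=9.064, x_land=89.385, impact vy=-13.329
  bounce: vy ← 0.66·13.329 = 8.797
Arc 3: start y=0.000, vy=8.797 → t=1.795, apex=3.948, x_land=115.722, impact vy=-8.797
  bounce: vy ← 0.66·8.797 = 5.806
Arc 4: start y=0.000, vy=5.806 → t=1.185, apex=1.720, x_land=133.104, impact vy=-5.806
  bounce: vy ← 0.66·5.806 = 3.832
Arc 5: start y=0.000, vy=3.832 → t=0.782, apex=0.749, x_land=144.577, impact vy=-3.832
  bounce: vy ← 0.66·3.832 = 2.529

1 3.373 20.808 49.481
2 2.720 9.064 89.385
3 1.795 3.948 115.722
4 1.185 1.720 133.104
5 0.782 0.749 144.577
final: 144.577 2.529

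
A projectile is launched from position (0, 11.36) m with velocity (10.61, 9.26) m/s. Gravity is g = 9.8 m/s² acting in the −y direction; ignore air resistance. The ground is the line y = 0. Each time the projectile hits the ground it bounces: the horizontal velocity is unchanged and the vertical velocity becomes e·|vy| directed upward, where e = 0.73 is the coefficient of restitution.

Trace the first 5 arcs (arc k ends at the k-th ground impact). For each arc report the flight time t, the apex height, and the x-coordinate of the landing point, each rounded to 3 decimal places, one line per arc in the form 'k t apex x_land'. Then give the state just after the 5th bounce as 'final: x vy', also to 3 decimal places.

Arc 1: start y=11.360, vy=9.260 → t=2.737, apex=15.735, x_land=29.038, impact vy=-17.561
  bounce: vy ← 0.73·17.561 = 12.820
Arc 2: start y=0.000, vy=12.820 → t=2.616, apex=8.385, x_land=56.797, impact vy=-12.820
  bounce: vy ← 0.73·12.820 = 9.358
Arc 3: start y=0.000, vy=9.358 → t=1.910, apex=4.468, x_land=77.061, impact vy=-9.358
  bounce: vy ← 0.73·9.358 = 6.832
Arc 4: start y=0.000, vy=6.832 → t=1.394, apex=2.381, x_land=91.854, impact vy=-6.832
  bounce: vy ← 0.73·6.832 = 4.987
Arc 5: start y=0.000, vy=4.987 → t=1.018, apex=1.269, x_land=102.653, impact vy=-4.987
  bounce: vy ← 0.73·4.987 = 3.641

1 2.737 15.735 29.038
2 2.616 8.385 56.797
3 1.910 4.468 77.061
4 1.394 2.381 91.854
5 1.018 1.269 102.653
final: 102.653 3.641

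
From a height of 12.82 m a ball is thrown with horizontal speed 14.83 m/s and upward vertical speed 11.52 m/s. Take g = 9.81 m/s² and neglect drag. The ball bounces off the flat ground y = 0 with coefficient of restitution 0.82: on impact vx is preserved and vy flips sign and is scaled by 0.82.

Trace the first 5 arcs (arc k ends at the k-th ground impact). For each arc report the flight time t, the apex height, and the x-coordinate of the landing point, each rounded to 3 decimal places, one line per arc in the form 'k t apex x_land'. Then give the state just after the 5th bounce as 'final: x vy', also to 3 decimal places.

Arc 1: start y=12.820, vy=11.520 → t=3.172, apex=19.584, x_land=47.048, impact vy=-19.602
  bounce: vy ← 0.82·19.602 = 16.074
Arc 2: start y=0.000, vy=16.074 → t=3.277, apex=13.168, x_land=95.646, impact vy=-16.074
  bounce: vy ← 0.82·16.074 = 13.180
Arc 3: start y=0.000, vy=13.180 → t=2.687, apex=8.854, x_land=135.496, impact vy=-13.180
  bounce: vy ← 0.82·13.180 = 10.808
Arc 4: start y=0.000, vy=10.808 → t=2.203, apex=5.954, x_land=168.173, impact vy=-10.808
  bounce: vy ← 0.82·10.808 = 8.862
Arc 5: start y=0.000, vy=8.862 → t=1.807, apex=4.003, x_land=194.968, impact vy=-8.862
  bounce: vy ← 0.82·8.862 = 7.267

1 3.172 19.584 47.048
2 3.277 13.168 95.646
3 2.687 8.854 135.496
4 2.203 5.954 168.173
5 1.807 4.003 194.968
final: 194.968 7.267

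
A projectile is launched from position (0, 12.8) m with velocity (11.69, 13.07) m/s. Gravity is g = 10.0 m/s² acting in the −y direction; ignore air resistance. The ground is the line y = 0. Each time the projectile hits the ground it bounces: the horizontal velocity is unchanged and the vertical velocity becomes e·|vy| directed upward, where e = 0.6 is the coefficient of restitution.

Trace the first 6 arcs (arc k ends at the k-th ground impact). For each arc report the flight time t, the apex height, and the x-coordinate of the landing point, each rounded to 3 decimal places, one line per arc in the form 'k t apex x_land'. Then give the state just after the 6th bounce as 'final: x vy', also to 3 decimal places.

1 3.373 21.341 39.430
2 2.479 7.683 68.412
3 1.488 2.766 85.800
4 0.893 0.996 96.234
5 0.536 0.358 102.494
6 0.321 0.129 106.250
final: 106.250 0.964

Arc 1: start y=12.800, vy=13.070 → t=3.373, apex=21.341, x_land=39.430, impact vy=-20.660
  bounce: vy ← 0.6·20.660 = 12.396
Arc 2: start y=0.000, vy=12.396 → t=2.479, apex=7.683, x_land=68.412, impact vy=-12.396
  bounce: vy ← 0.6·12.396 = 7.438
Arc 3: start y=0.000, vy=7.438 → t=1.488, apex=2.766, x_land=85.800, impact vy=-7.438
  bounce: vy ← 0.6·7.438 = 4.463
Arc 4: start y=0.000, vy=4.463 → t=0.893, apex=0.996, x_land=96.234, impact vy=-4.463
  bounce: vy ← 0.6·4.463 = 2.678
Arc 5: start y=0.000, vy=2.678 → t=0.536, apex=0.358, x_land=102.494, impact vy=-2.678
  bounce: vy ← 0.6·2.678 = 1.607
Arc 6: start y=0.000, vy=1.607 → t=0.321, apex=0.129, x_land=106.250, impact vy=-1.607
  bounce: vy ← 0.6·1.607 = 0.964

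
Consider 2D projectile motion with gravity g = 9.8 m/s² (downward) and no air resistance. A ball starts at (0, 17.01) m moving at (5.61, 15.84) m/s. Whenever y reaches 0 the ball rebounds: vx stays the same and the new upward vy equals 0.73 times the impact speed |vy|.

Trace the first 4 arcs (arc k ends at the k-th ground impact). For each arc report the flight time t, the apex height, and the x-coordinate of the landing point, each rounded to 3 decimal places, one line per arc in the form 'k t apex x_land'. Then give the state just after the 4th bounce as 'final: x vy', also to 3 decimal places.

Arc 1: start y=17.010, vy=15.840 → t=4.083, apex=29.811, x_land=22.905, impact vy=-24.172
  bounce: vy ← 0.73·24.172 = 17.646
Arc 2: start y=0.000, vy=17.646 → t=3.601, apex=15.886, x_land=43.108, impact vy=-17.646
  bounce: vy ← 0.73·17.646 = 12.881
Arc 3: start y=0.000, vy=12.881 → t=2.629, apex=8.466, x_land=57.856, impact vy=-12.881
  bounce: vy ← 0.73·12.881 = 9.403
Arc 4: start y=0.000, vy=9.403 → t=1.919, apex=4.511, x_land=68.622, impact vy=-9.403
  bounce: vy ← 0.73·9.403 = 6.865

1 4.083 29.811 22.905
2 3.601 15.886 43.108
3 2.629 8.466 57.856
4 1.919 4.511 68.622
final: 68.622 6.865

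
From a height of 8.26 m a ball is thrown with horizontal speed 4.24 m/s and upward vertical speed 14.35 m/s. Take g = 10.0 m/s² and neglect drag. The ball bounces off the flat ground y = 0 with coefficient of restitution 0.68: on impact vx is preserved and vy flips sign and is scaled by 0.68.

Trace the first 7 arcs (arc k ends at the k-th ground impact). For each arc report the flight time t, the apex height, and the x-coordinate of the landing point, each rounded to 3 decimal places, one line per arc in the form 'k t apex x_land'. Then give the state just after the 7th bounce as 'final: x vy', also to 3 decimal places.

1 3.361 18.556 14.253
2 2.620 8.580 25.361
3 1.782 3.968 32.915
4 1.211 1.835 38.052
5 0.824 0.848 41.545
6 0.560 0.392 43.920
7 0.381 0.181 45.535
final: 45.535 1.295

Arc 1: start y=8.260, vy=14.350 → t=3.361, apex=18.556, x_land=14.253, impact vy=-19.265
  bounce: vy ← 0.68·19.265 = 13.100
Arc 2: start y=0.000, vy=13.100 → t=2.620, apex=8.580, x_land=25.361, impact vy=-13.100
  bounce: vy ← 0.68·13.100 = 8.908
Arc 3: start y=0.000, vy=8.908 → t=1.782, apex=3.968, x_land=32.915, impact vy=-8.908
  bounce: vy ← 0.68·8.908 = 6.057
Arc 4: start y=0.000, vy=6.057 → t=1.211, apex=1.835, x_land=38.052, impact vy=-6.057
  bounce: vy ← 0.68·6.057 = 4.119
Arc 5: start y=0.000, vy=4.119 → t=0.824, apex=0.848, x_land=41.545, impact vy=-4.119
  bounce: vy ← 0.68·4.119 = 2.801
Arc 6: start y=0.000, vy=2.801 → t=0.560, apex=0.392, x_land=43.920, impact vy=-2.801
  bounce: vy ← 0.68·2.801 = 1.905
Arc 7: start y=0.000, vy=1.905 → t=0.381, apex=0.181, x_land=45.535, impact vy=-1.905
  bounce: vy ← 0.68·1.905 = 1.295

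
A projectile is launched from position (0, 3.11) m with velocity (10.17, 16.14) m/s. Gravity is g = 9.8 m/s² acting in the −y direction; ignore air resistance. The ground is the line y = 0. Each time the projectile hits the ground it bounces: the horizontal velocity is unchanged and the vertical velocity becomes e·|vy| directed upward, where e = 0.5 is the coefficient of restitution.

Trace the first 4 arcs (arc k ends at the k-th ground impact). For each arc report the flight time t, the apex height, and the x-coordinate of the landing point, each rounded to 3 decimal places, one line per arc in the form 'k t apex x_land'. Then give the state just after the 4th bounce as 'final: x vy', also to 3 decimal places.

1 3.476 16.401 35.355
2 1.830 4.100 53.962
3 0.915 1.025 63.265
4 0.457 0.256 67.916
final: 67.916 1.121

Arc 1: start y=3.110, vy=16.140 → t=3.476, apex=16.401, x_land=35.355, impact vy=-17.929
  bounce: vy ← 0.5·17.929 = 8.965
Arc 2: start y=0.000, vy=8.965 → t=1.830, apex=4.100, x_land=53.962, impact vy=-8.965
  bounce: vy ← 0.5·8.965 = 4.482
Arc 3: start y=0.000, vy=4.482 → t=0.915, apex=1.025, x_land=63.265, impact vy=-4.482
  bounce: vy ← 0.5·4.482 = 2.241
Arc 4: start y=0.000, vy=2.241 → t=0.457, apex=0.256, x_land=67.916, impact vy=-2.241
  bounce: vy ← 0.5·2.241 = 1.121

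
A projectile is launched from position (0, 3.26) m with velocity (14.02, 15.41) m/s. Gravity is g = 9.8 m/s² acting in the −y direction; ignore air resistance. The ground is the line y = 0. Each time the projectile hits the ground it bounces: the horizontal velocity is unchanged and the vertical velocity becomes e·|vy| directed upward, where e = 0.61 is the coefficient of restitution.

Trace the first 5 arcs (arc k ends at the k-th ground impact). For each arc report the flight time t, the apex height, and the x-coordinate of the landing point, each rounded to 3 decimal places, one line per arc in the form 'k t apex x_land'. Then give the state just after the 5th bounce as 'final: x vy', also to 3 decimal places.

Arc 1: start y=3.260, vy=15.410 → t=3.344, apex=15.376, x_land=46.881, impact vy=-17.360
  bounce: vy ← 0.61·17.360 = 10.590
Arc 2: start y=0.000, vy=10.590 → t=2.161, apex=5.721, x_land=77.180, impact vy=-10.590
  bounce: vy ← 0.61·10.590 = 6.460
Arc 3: start y=0.000, vy=6.460 → t=1.318, apex=2.129, x_land=95.662, impact vy=-6.460
  bounce: vy ← 0.61·6.460 = 3.940
Arc 4: start y=0.000, vy=3.940 → t=0.804, apex=0.792, x_land=106.936, impact vy=-3.940
  bounce: vy ← 0.61·3.940 = 2.404
Arc 5: start y=0.000, vy=2.404 → t=0.491, apex=0.295, x_land=113.814, impact vy=-2.404
  bounce: vy ← 0.61·2.404 = 1.466

1 3.344 15.376 46.881
2 2.161 5.721 77.180
3 1.318 2.129 95.662
4 0.804 0.792 106.936
5 0.491 0.295 113.814
final: 113.814 1.466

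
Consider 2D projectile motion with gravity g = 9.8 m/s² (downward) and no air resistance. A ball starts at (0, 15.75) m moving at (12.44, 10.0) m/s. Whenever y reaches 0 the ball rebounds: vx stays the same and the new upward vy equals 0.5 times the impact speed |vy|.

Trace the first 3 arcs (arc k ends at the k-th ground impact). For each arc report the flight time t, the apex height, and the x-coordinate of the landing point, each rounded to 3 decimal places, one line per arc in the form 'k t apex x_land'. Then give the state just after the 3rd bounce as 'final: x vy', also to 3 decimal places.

1 3.083 20.852 38.356
2 2.063 5.213 64.019
3 1.031 1.303 76.850
final: 76.850 2.527

Arc 1: start y=15.750, vy=10.000 → t=3.083, apex=20.852, x_land=38.356, impact vy=-20.216
  bounce: vy ← 0.5·20.216 = 10.108
Arc 2: start y=0.000, vy=10.108 → t=2.063, apex=5.213, x_land=64.019, impact vy=-10.108
  bounce: vy ← 0.5·10.108 = 5.054
Arc 3: start y=0.000, vy=5.054 → t=1.031, apex=1.303, x_land=76.850, impact vy=-5.054
  bounce: vy ← 0.5·5.054 = 2.527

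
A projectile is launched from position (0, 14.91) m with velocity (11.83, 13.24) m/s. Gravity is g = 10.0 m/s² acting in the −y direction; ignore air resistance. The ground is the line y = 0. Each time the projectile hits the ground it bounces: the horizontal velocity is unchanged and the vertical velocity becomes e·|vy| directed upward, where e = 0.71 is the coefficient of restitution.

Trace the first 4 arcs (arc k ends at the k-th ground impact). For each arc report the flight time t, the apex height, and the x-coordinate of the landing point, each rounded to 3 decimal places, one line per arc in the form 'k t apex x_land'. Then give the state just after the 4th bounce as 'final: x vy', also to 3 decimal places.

Arc 1: start y=14.910, vy=13.240 → t=3.500, apex=23.675, x_land=41.405, impact vy=-21.760
  bounce: vy ← 0.71·21.760 = 15.450
Arc 2: start y=0.000, vy=15.450 → t=3.090, apex=11.935, x_land=77.959, impact vy=-15.450
  bounce: vy ← 0.71·15.450 = 10.969
Arc 3: start y=0.000, vy=10.969 → t=2.194, apex=6.016, x_land=103.912, impact vy=-10.969
  bounce: vy ← 0.71·10.969 = 7.788
Arc 4: start y=0.000, vy=7.788 → t=1.558, apex=3.033, x_land=122.339, impact vy=-7.788
  bounce: vy ← 0.71·7.788 = 5.530

1 3.500 23.675 41.405
2 3.090 11.935 77.959
3 2.194 6.016 103.912
4 1.558 3.033 122.339
final: 122.339 5.530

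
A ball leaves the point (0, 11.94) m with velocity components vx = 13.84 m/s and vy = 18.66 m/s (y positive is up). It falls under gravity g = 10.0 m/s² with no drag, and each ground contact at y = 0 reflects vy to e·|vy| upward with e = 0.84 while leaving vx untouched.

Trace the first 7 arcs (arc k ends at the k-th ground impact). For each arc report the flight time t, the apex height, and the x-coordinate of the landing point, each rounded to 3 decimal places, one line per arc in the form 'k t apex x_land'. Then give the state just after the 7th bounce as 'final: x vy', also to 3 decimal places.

1 4.289 29.350 59.357
2 4.070 20.709 115.690
3 3.419 14.612 163.010
4 2.872 10.311 202.758
5 2.412 7.275 236.147
6 2.026 5.133 264.194
7 1.702 3.622 287.753
final: 287.753 7.149

Arc 1: start y=11.940, vy=18.660 → t=4.289, apex=29.350, x_land=59.357, impact vy=-24.228
  bounce: vy ← 0.84·24.228 = 20.352
Arc 2: start y=0.000, vy=20.352 → t=4.070, apex=20.709, x_land=115.690, impact vy=-20.352
  bounce: vy ← 0.84·20.352 = 17.095
Arc 3: start y=0.000, vy=17.095 → t=3.419, apex=14.612, x_land=163.010, impact vy=-17.095
  bounce: vy ← 0.84·17.095 = 14.360
Arc 4: start y=0.000, vy=14.360 → t=2.872, apex=10.311, x_land=202.758, impact vy=-14.360
  bounce: vy ← 0.84·14.360 = 12.062
Arc 5: start y=0.000, vy=12.062 → t=2.412, apex=7.275, x_land=236.147, impact vy=-12.062
  bounce: vy ← 0.84·12.062 = 10.132
Arc 6: start y=0.000, vy=10.132 → t=2.026, apex=5.133, x_land=264.194, impact vy=-10.132
  bounce: vy ← 0.84·10.132 = 8.511
Arc 7: start y=0.000, vy=8.511 → t=1.702, apex=3.622, x_land=287.753, impact vy=-8.511
  bounce: vy ← 0.84·8.511 = 7.149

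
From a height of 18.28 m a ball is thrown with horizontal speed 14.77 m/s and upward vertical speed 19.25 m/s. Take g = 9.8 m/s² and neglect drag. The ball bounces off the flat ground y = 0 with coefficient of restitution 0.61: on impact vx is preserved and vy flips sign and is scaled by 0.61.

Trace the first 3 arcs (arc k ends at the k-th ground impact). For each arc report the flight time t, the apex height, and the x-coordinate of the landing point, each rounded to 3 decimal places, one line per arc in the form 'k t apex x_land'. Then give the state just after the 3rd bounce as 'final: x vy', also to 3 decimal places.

1 4.719 37.186 69.701
2 3.361 13.837 119.341
3 2.050 5.149 149.622
final: 149.622 6.128

Arc 1: start y=18.280, vy=19.250 → t=4.719, apex=37.186, x_land=69.701, impact vy=-26.997
  bounce: vy ← 0.61·26.997 = 16.468
Arc 2: start y=0.000, vy=16.468 → t=3.361, apex=13.837, x_land=119.341, impact vy=-16.468
  bounce: vy ← 0.61·16.468 = 10.046
Arc 3: start y=0.000, vy=10.046 → t=2.050, apex=5.149, x_land=149.622, impact vy=-10.046
  bounce: vy ← 0.61·10.046 = 6.128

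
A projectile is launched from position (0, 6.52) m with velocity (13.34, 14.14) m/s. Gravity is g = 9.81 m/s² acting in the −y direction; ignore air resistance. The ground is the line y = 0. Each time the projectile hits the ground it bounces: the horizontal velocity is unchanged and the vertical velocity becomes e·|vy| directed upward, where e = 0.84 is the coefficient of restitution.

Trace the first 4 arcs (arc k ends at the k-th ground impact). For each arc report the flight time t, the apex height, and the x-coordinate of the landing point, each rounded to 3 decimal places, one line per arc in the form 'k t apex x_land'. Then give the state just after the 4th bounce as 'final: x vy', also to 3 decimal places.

1 3.287 16.711 43.851
2 3.101 11.791 85.216
3 2.605 8.320 119.964
4 2.188 5.870 149.151
final: 149.151 9.015

Arc 1: start y=6.520, vy=14.140 → t=3.287, apex=16.711, x_land=43.851, impact vy=-18.107
  bounce: vy ← 0.84·18.107 = 15.210
Arc 2: start y=0.000, vy=15.210 → t=3.101, apex=11.791, x_land=85.216, impact vy=-15.210
  bounce: vy ← 0.84·15.210 = 12.776
Arc 3: start y=0.000, vy=12.776 → t=2.605, apex=8.320, x_land=119.964, impact vy=-12.776
  bounce: vy ← 0.84·12.776 = 10.732
Arc 4: start y=0.000, vy=10.732 → t=2.188, apex=5.870, x_land=149.151, impact vy=-10.732
  bounce: vy ← 0.84·10.732 = 9.015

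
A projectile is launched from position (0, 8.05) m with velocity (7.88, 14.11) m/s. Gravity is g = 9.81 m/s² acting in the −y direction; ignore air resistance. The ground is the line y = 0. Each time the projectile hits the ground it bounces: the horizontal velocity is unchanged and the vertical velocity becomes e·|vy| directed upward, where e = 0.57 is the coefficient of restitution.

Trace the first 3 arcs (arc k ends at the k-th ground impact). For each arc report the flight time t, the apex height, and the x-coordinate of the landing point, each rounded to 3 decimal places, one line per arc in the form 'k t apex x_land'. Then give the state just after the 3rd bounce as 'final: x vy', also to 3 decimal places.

1 3.364 18.197 26.512
2 2.196 5.912 43.815
3 1.252 1.921 53.677
final: 53.677 3.499

Arc 1: start y=8.050, vy=14.110 → t=3.364, apex=18.197, x_land=26.512, impact vy=-18.895
  bounce: vy ← 0.57·18.895 = 10.770
Arc 2: start y=0.000, vy=10.770 → t=2.196, apex=5.912, x_land=43.815, impact vy=-10.770
  bounce: vy ← 0.57·10.770 = 6.139
Arc 3: start y=0.000, vy=6.139 → t=1.252, apex=1.921, x_land=53.677, impact vy=-6.139
  bounce: vy ← 0.57·6.139 = 3.499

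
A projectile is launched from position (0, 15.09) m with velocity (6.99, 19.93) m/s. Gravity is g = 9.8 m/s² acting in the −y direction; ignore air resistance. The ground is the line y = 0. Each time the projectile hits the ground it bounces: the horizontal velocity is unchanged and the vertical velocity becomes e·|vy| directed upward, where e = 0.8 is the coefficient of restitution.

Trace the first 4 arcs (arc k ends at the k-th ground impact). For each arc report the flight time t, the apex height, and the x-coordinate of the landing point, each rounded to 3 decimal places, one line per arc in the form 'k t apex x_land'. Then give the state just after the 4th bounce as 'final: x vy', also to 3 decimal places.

Arc 1: start y=15.090, vy=19.930 → t=4.720, apex=35.356, x_land=32.992, impact vy=-26.324
  bounce: vy ← 0.8·26.324 = 21.059
Arc 2: start y=0.000, vy=21.059 → t=4.298, apex=22.628, x_land=63.034, impact vy=-21.059
  bounce: vy ← 0.8·21.059 = 16.848
Arc 3: start y=0.000, vy=16.848 → t=3.438, apex=14.482, x_land=87.067, impact vy=-16.848
  bounce: vy ← 0.8·16.848 = 13.478
Arc 4: start y=0.000, vy=13.478 → t=2.751, apex=9.268, x_land=106.294, impact vy=-13.478
  bounce: vy ← 0.8·13.478 = 10.782

1 4.720 35.356 32.992
2 4.298 22.628 63.034
3 3.438 14.482 87.067
4 2.751 9.268 106.294
final: 106.294 10.782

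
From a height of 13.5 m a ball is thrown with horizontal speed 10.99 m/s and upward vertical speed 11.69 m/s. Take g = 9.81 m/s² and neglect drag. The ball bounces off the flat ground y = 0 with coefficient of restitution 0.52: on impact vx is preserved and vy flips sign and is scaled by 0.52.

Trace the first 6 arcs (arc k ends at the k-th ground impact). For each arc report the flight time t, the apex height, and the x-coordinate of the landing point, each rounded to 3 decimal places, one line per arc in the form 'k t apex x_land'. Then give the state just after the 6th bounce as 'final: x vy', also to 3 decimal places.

Arc 1: start y=13.500, vy=11.690 → t=3.234, apex=20.465, x_land=35.545, impact vy=-20.038
  bounce: vy ← 0.52·20.038 = 10.420
Arc 2: start y=0.000, vy=10.420 → t=2.124, apex=5.534, x_land=58.891, impact vy=-10.420
  bounce: vy ← 0.52·10.420 = 5.418
Arc 3: start y=0.000, vy=5.418 → t=1.105, apex=1.496, x_land=71.031, impact vy=-5.418
  bounce: vy ← 0.52·5.418 = 2.818
Arc 4: start y=0.000, vy=2.818 → t=0.574, apex=0.405, x_land=77.344, impact vy=-2.818
  bounce: vy ← 0.52·2.818 = 1.465
Arc 5: start y=0.000, vy=1.465 → t=0.299, apex=0.109, x_land=80.627, impact vy=-1.465
  bounce: vy ← 0.52·1.465 = 0.762
Arc 6: start y=0.000, vy=0.762 → t=0.155, apex=0.030, x_land=82.334, impact vy=-0.762
  bounce: vy ← 0.52·0.762 = 0.396

1 3.234 20.465 35.545
2 2.124 5.534 58.891
3 1.105 1.496 71.031
4 0.574 0.405 77.344
5 0.299 0.109 80.627
6 0.155 0.030 82.334
final: 82.334 0.396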